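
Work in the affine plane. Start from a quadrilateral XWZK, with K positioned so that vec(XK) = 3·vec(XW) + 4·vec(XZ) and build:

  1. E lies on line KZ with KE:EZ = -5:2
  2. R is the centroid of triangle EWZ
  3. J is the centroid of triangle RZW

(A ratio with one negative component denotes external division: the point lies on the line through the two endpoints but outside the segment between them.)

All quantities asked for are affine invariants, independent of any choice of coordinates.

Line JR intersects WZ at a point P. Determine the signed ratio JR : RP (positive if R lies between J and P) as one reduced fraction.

Set X = (0, 0), W = (1, 0), Z = (0, 1), K = (3, 4); any affine frame gives the same invariant.
1. E lies on line KZ with KE:EZ = -5:2 ⇒ E = (-2, -1)
2. R is the centroid of triangle EWZ ⇒ R = (-1/3, 0)
3. J is the centroid of triangle RZW ⇒ J = (2/9, 1/3)
line JR meets WZ at P = (1/2, 1/2)
R = J + t·(P−J) with t = -2, so JR:RP = -2:3

JR:RP = -2/3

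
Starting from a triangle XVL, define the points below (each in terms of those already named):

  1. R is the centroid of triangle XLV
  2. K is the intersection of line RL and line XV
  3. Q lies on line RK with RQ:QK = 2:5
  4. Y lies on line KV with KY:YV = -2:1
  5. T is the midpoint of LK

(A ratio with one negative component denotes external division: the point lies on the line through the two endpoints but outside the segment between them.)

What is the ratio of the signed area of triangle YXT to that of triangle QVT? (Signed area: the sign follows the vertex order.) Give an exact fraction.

[YXT]:[QVT] = -63/11

Assign X = (0, 0), V = (1, 0), L = (0, 1) — the answer is frame-independent, so this choice is without loss of generality.
1. R is the centroid of triangle XLV ⇒ R = (1/3, 1/3)
2. K is the intersection of line RL and line XV ⇒ K = (1/2, 0)
3. Q lies on line RK with RQ:QK = 2:5 ⇒ Q = (8/21, 5/21)
4. Y lies on line KV with KY:YV = -2:1 ⇒ Y = (3/2, 0)
5. T is the midpoint of LK ⇒ T = (1/4, 1/2)
2·[YXT] = -3/4, 2·[QVT] = 11/84
[YXT]:[QVT] = -3/4:11/84 = -63/11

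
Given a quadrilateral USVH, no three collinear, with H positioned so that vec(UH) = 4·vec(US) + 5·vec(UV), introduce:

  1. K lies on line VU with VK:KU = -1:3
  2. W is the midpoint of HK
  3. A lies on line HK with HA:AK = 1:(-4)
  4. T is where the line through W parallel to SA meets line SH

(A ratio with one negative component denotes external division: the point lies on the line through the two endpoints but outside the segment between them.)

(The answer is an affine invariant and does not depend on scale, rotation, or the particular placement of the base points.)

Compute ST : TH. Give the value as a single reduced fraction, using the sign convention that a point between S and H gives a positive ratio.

ST:TH = -5/3

Choose coordinates U = (0, 0), S = (1, 0), V = (0, 1), H = (4, 5).
1. K lies on line VU with VK:KU = -1:3 ⇒ K = (0, 3/2)
2. W is the midpoint of HK ⇒ W = (2, 13/4)
3. A lies on line HK with HA:AK = 1:(-4) ⇒ A = (16/3, 37/6)
4. T is where the line through W parallel to SA meets line SH ⇒ T = (17/2, 25/2)
T = S + t·(H−S) with t = 5/2, so ST:TH = t:(1−t) = 5/2:-3/2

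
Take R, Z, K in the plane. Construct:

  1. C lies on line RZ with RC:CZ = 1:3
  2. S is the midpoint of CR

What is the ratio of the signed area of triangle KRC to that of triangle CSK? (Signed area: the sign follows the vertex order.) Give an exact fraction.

Work in coordinates with R = (0, 0), Z = (1, 0), K = (0, 1).
1. C lies on line RZ with RC:CZ = 1:3 ⇒ C = (1/4, 0)
2. S is the midpoint of CR ⇒ S = (1/8, 0)
2·[KRC] = 1/4, 2·[CSK] = -1/8
[KRC]:[CSK] = 1/4:-1/8 = -2

[KRC]:[CSK] = -2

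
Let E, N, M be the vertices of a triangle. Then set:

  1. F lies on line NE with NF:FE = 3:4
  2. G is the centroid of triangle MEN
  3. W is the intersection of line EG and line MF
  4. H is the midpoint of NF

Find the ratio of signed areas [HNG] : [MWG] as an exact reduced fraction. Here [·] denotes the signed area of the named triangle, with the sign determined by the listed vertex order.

Set E = (0, 0), N = (1, 0), M = (0, 1); any affine frame gives the same invariant.
1. F lies on line NE with NF:FE = 3:4 ⇒ F = (4/7, 0)
2. G is the centroid of triangle MEN ⇒ G = (1/3, 1/3)
3. W is the intersection of line EG and line MF ⇒ W = (4/11, 4/11)
4. H is the midpoint of NF ⇒ H = (11/14, 0)
2·[HNG] = 1/14, 2·[MWG] = -1/33
[HNG]:[MWG] = 1/14:-1/33 = -33/14

[HNG]:[MWG] = -33/14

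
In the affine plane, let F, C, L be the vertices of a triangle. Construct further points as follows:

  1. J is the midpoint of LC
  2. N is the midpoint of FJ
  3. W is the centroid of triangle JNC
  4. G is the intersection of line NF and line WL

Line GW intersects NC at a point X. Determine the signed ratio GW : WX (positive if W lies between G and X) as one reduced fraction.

GW:WX = 5/4

Choose coordinates F = (0, 0), C = (1, 0), L = (0, 1).
1. J is the midpoint of LC ⇒ J = (1/2, 1/2)
2. N is the midpoint of FJ ⇒ N = (1/4, 1/4)
3. W is the centroid of triangle JNC ⇒ W = (7/12, 1/4)
4. G is the intersection of line NF and line WL ⇒ G = (7/16, 7/16)
line GW meets NC at X = (7/10, 1/10)
W = G + t·(X−G) with t = 5/9, so GW:WX = 5/9:4/9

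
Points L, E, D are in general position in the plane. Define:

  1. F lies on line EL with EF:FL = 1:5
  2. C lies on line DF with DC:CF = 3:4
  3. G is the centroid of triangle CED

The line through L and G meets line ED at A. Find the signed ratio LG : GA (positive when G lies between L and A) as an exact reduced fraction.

Set L = (0, 0), E = (1, 0), D = (0, 1); any affine frame gives the same invariant.
1. F lies on line EL with EF:FL = 1:5 ⇒ F = (5/6, 0)
2. C lies on line DF with DC:CF = 3:4 ⇒ C = (5/14, 4/7)
3. G is the centroid of triangle CED ⇒ G = (19/42, 11/21)
line LG meets ED at A = (19/41, 22/41)
G = L + t·(A−L) with t = 41/42, so LG:GA = 41/42:1/42

LG:GA = 41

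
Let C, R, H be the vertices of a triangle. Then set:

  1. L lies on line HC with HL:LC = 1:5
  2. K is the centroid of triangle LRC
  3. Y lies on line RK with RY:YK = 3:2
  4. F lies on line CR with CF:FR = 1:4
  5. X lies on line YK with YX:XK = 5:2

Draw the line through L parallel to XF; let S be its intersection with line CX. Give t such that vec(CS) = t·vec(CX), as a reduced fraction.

t = -110/31

Set C = (0, 0), R = (1, 0), H = (0, 1); any affine frame gives the same invariant.
1. L lies on line HC with HL:LC = 1:5 ⇒ L = (0, 5/6)
2. K is the centroid of triangle LRC ⇒ K = (1/3, 5/18)
3. Y lies on line RK with RY:YK = 3:2 ⇒ Y = (3/5, 1/6)
4. F lies on line CR with CF:FR = 1:4 ⇒ F = (1/5, 0)
5. X lies on line YK with YX:XK = 5:2 ⇒ X = (43/105, 31/126)
through L parallel to XF: direction (-22/105, -31/126); meets CX at S = (-946/651, -55/63)
S = C + t·(X−C) with t = -110/31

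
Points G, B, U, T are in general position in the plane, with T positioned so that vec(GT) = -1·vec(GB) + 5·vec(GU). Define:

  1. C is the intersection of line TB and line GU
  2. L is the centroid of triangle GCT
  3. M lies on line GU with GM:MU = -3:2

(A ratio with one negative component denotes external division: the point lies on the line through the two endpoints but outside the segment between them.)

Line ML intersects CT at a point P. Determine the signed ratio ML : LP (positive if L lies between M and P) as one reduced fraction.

ML:LP = -8/5

Assign G = (0, 0), B = (1, 0), U = (0, 1), T = (-1, 5) — the answer is frame-independent, so this choice is without loss of generality.
1. C is the intersection of line TB and line GU ⇒ C = (0, 5/2)
2. L is the centroid of triangle GCT ⇒ L = (-1/3, 5/2)
3. M lies on line GU with GM:MU = -3:2 ⇒ M = (0, 3)
line ML meets CT at P = (-1/8, 45/16)
L = M + t·(P−M) with t = 8/3, so ML:LP = 8/3:-5/3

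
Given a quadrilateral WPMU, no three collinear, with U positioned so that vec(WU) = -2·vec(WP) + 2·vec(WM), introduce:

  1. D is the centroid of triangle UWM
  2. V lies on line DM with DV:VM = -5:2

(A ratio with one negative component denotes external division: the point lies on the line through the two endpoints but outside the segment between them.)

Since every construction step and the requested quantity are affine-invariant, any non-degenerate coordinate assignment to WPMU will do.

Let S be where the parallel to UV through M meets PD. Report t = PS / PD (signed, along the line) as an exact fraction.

Choose coordinates W = (0, 0), P = (1, 0), M = (0, 1), U = (-2, 2).
1. D is the centroid of triangle UWM ⇒ D = (-2/3, 1)
2. V lies on line DM with DV:VM = -5:2 ⇒ V = (4/9, 1)
through M parallel to UV: direction (22/9, -1); meets PD at S = (-44/21, 13/7)
S = P + t·(D−P) with t = 13/7

t = 13/7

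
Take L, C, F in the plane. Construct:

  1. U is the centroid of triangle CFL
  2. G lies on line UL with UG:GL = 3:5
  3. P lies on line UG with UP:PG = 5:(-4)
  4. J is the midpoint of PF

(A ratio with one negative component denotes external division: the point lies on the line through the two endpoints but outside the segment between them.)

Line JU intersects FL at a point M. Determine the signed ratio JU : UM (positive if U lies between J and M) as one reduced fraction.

Choose coordinates L = (0, 0), C = (1, 0), F = (0, 1).
1. U is the centroid of triangle CFL ⇒ U = (1/3, 1/3)
2. G lies on line UL with UG:GL = 3:5 ⇒ G = (5/24, 5/24)
3. P lies on line UG with UP:PG = 5:(-4) ⇒ P = (-7/24, -7/24)
4. J is the midpoint of PF ⇒ J = (-7/48, 17/48)
line JU meets FL at M = (0, 8/23)
U = J + t·(M−J) with t = 23/7, so JU:UM = 23/7:-16/7

JU:UM = -23/16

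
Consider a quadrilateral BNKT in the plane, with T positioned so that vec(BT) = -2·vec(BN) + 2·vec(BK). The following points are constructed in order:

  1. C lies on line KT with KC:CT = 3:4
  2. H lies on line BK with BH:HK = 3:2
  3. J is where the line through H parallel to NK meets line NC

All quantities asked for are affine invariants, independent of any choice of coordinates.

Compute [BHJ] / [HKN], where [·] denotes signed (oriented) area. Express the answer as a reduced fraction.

[BHJ]:[HKN] = -11/10

Work in coordinates with B = (0, 0), N = (1, 0), K = (0, 1), T = (-2, 2).
1. C lies on line KT with KC:CT = 3:4 ⇒ C = (-6/7, 10/7)
2. H lies on line BK with BH:HK = 3:2 ⇒ H = (0, 3/5)
3. J is where the line through H parallel to NK meets line NC ⇒ J = (-11/15, 4/3)
2·[BHJ] = 11/25, 2·[HKN] = -2/5
[BHJ]:[HKN] = 11/25:-2/5 = -11/10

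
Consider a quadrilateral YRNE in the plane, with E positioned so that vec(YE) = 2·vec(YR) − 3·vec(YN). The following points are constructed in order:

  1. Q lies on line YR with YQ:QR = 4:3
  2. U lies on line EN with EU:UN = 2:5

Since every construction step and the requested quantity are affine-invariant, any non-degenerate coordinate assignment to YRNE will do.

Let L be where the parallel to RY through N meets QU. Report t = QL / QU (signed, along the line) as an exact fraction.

Choose coordinates Y = (0, 0), R = (1, 0), N = (0, 1), E = (2, -3).
1. Q lies on line YR with YQ:QR = 4:3 ⇒ Q = (4/7, 0)
2. U lies on line EN with EU:UN = 2:5 ⇒ U = (10/7, -13/7)
through N parallel to RY: direction (-1, 0); meets QU at L = (10/91, 1)
L = Q + t·(U−Q) with t = -7/13

t = -7/13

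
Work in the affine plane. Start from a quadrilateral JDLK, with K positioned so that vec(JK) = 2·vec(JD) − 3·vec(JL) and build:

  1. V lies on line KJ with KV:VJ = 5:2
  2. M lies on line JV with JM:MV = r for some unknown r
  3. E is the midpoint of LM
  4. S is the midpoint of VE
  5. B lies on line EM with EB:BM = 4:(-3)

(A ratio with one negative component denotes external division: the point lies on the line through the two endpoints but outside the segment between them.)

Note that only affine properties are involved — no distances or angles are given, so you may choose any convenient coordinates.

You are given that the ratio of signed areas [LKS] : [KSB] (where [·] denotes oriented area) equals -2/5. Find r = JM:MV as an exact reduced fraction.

Work in coordinates with J = (0, 0), D = (1, 0), L = (0, 1), K = (2, -3).
1. V lies on line KJ with KV:VJ = 5:2 ⇒ V = (4/7, -6/7)
2. With JM:MV = r, write λ = r/(r+1) so M = J + λ·(V−J); M is affine-linear in λ
3. E is the midpoint of LM ⇒ E is an affine combination of earlier points and hence also affine-linear in λ
4. S is the midpoint of VE ⇒ S is an affine combination of earlier points and hence also affine-linear in λ
5. B lies on line EM with EB:BM = 4:(-3) ⇒ B is an affine combination of earlier points and hence also affine-linear in λ
Every point depending on M is an affine combination of M and λ-independent points, so each such coordinate is linear in λ; the λ² term in each signed area is a multiple of (V−J)×(V−J) = 0, so 2·[LKS] and 2·[KSB] are each linear in λ. Evaluating at λ=0 and λ=1:
  2·[LKS] = 1/7·λ − 17/14,   2·[KSB] = -4/7·λ + 43/14
So [LKS]:[KSB] = (1/7·λ − 17/14) / (-4/7·λ + 43/14). Setting this equal to -2/5:
  1/7·λ − 17/14 = -2/5·(-4/7·λ + 43/14)  ⇒  λ = 1/6
Then r = λ/(1−λ) = (1/6)/(5/6) = 1/5. Check: with r = 1/5, M = (2/21, -1/7) and [LKS]:[KSB] = -2/5 as required.

r = 1/5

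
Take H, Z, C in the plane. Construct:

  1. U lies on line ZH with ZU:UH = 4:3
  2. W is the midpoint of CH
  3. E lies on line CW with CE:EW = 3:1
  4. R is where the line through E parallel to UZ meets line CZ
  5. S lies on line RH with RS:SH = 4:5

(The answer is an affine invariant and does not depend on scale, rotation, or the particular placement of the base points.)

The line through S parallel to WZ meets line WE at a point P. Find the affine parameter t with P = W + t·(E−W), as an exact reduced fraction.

t = -7/18

Set H = (0, 0), Z = (1, 0), C = (0, 1); any affine frame gives the same invariant.
1. U lies on line ZH with ZU:UH = 4:3 ⇒ U = (3/7, 0)
2. W is the midpoint of CH ⇒ W = (0, 1/2)
3. E lies on line CW with CE:EW = 3:1 ⇒ E = (0, 5/8)
4. R is where the line through E parallel to UZ meets line CZ ⇒ R = (3/8, 5/8)
5. S lies on line RH with RS:SH = 4:5 ⇒ S = (5/24, 25/72)
through S parallel to WZ: direction (1, -1/2); meets WE at P = (0, 65/144)
P = W + t·(E−W) with t = -7/18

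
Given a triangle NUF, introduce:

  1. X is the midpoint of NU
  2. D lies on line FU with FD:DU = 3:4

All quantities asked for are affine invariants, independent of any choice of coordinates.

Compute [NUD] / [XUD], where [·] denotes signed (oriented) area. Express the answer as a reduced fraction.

[NUD]:[XUD] = 2

Choose coordinates N = (0, 0), U = (1, 0), F = (0, 1).
1. X is the midpoint of NU ⇒ X = (1/2, 0)
2. D lies on line FU with FD:DU = 3:4 ⇒ D = (3/7, 4/7)
2·[NUD] = 4/7, 2·[XUD] = 2/7
[NUD]:[XUD] = 4/7:2/7 = 2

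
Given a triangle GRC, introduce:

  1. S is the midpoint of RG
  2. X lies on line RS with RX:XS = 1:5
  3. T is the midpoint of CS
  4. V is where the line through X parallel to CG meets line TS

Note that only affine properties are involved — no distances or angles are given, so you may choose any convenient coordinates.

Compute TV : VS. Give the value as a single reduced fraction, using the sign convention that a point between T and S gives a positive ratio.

TV:VS = -8/5

Choose coordinates G = (0, 0), R = (1, 0), C = (0, 1).
1. S is the midpoint of RG ⇒ S = (1/2, 0)
2. X lies on line RS with RX:XS = 1:5 ⇒ X = (11/12, 0)
3. T is the midpoint of CS ⇒ T = (1/4, 1/2)
4. V is where the line through X parallel to CG meets line TS ⇒ V = (11/12, -5/6)
V = T + t·(S−T) with t = 8/3, so TV:VS = t:(1−t) = 8/3:-5/3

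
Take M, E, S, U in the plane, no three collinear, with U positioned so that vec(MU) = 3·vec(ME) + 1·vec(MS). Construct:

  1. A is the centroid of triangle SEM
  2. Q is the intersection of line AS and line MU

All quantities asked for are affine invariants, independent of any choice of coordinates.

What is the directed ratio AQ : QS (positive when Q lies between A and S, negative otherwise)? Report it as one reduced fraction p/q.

AQ:QS = -2/9

Set M = (0, 0), E = (1, 0), S = (0, 1), U = (3, 1); any affine frame gives the same invariant.
1. A is the centroid of triangle SEM ⇒ A = (1/3, 1/3)
2. Q is the intersection of line AS and line MU ⇒ Q = (3/7, 1/7)
Q = A + t·(S−A) with t = -2/7, so AQ:QS = t:(1−t) = -2/7:9/7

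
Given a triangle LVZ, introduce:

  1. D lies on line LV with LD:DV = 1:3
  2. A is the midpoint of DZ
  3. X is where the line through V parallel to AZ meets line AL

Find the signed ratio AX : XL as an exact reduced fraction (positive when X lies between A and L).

AX:XL = -3/4

Assign L = (0, 0), V = (1, 0), Z = (0, 1) — the answer is frame-independent, so this choice is without loss of generality.
1. D lies on line LV with LD:DV = 1:3 ⇒ D = (1/4, 0)
2. A is the midpoint of DZ ⇒ A = (1/8, 1/2)
3. X is where the line through V parallel to AZ meets line AL ⇒ X = (1/2, 2)
X = A + t·(L−A) with t = -3, so AX:XL = t:(1−t) = -3:4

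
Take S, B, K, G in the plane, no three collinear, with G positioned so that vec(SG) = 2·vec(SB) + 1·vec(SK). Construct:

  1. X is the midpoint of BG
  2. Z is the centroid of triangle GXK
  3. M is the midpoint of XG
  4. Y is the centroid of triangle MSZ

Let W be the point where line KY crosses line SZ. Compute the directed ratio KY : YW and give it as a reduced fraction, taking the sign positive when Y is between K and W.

Choose coordinates S = (0, 0), B = (1, 0), K = (0, 1), G = (2, 1).
1. X is the midpoint of BG ⇒ X = (3/2, 1/2)
2. Z is the centroid of triangle GXK ⇒ Z = (7/6, 5/6)
3. M is the midpoint of XG ⇒ M = (7/4, 3/4)
4. Y is the centroid of triangle MSZ ⇒ Y = (35/36, 19/36)
line KY meets SZ at W = (5/6, 25/42)
Y = K + t·(W−K) with t = 7/6, so KY:YW = 7/6:-1/6

KY:YW = -7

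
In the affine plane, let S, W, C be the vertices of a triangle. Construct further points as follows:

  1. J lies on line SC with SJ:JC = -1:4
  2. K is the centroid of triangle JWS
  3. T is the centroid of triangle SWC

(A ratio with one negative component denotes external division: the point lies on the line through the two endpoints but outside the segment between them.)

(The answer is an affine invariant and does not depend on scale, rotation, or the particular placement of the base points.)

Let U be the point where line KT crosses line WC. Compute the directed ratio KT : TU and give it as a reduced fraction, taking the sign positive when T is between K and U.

Assign S = (0, 0), W = (1, 0), C = (0, 1) — the answer is frame-independent, so this choice is without loss of generality.
1. J lies on line SC with SJ:JC = -1:4 ⇒ J = (0, -1/3)
2. K is the centroid of triangle JWS ⇒ K = (1/3, -1/9)
3. T is the centroid of triangle SWC ⇒ T = (1/3, 1/3)
line KT meets WC at U = (1/3, 2/3)
T = K + t·(U−K) with t = 4/7, so KT:TU = 4/7:3/7

KT:TU = 4/3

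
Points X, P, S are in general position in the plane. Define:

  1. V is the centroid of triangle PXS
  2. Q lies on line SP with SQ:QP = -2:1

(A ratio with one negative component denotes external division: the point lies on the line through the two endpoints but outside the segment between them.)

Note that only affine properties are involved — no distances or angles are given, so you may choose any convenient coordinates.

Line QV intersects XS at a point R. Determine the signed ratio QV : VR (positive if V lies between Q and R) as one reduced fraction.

QV:VR = 5

Choose coordinates X = (0, 0), P = (1, 0), S = (0, 1).
1. V is the centroid of triangle PXS ⇒ V = (1/3, 1/3)
2. Q lies on line SP with SQ:QP = -2:1 ⇒ Q = (2, -1)
line QV meets XS at R = (0, 3/5)
V = Q + t·(R−Q) with t = 5/6, so QV:VR = 5/6:1/6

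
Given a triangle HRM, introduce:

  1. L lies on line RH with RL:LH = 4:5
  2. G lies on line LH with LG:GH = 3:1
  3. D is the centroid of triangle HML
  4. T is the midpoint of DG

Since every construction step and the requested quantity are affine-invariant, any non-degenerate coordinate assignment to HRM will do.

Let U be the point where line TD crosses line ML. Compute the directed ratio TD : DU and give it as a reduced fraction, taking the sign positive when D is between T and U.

Set H = (0, 0), R = (1, 0), M = (0, 1); any affine frame gives the same invariant.
1. L lies on line RH with RL:LH = 4:5 ⇒ L = (5/9, 0)
2. G lies on line LH with LG:GH = 3:1 ⇒ G = (5/36, 0)
3. D is the centroid of triangle HML ⇒ D = (5/27, 1/3)
4. T is the midpoint of DG ⇒ T = (35/216, 1/6)
line TD meets ML at U = (2/9, 3/5)
D = T + t·(U−T) with t = 5/13, so TD:DU = 5/13:8/13

TD:DU = 5/8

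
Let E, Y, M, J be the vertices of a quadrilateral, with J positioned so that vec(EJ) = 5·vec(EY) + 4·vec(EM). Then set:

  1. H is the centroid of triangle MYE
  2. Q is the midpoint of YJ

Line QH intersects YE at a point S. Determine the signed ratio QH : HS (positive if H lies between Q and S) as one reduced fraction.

Work in coordinates with E = (0, 0), Y = (1, 0), M = (0, 1), J = (5, 4).
1. H is the centroid of triangle MYE ⇒ H = (1/3, 1/3)
2. Q is the midpoint of YJ ⇒ Q = (3, 2)
line QH meets YE at S = (-1/5, 0)
H = Q + t·(S−Q) with t = 5/6, so QH:HS = 5/6:1/6

QH:HS = 5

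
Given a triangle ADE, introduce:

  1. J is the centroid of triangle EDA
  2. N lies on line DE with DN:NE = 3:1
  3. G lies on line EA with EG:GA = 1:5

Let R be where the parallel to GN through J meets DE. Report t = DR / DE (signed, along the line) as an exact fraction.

Set A = (0, 0), D = (1, 0), E = (0, 1); any affine frame gives the same invariant.
1. J is the centroid of triangle EDA ⇒ J = (1/3, 1/3)
2. N lies on line DE with DN:NE = 3:1 ⇒ N = (1/4, 3/4)
3. G lies on line EA with EG:GA = 1:5 ⇒ G = (0, 5/6)
through J parallel to GN: direction (1/4, -1/12); meets DE at R = (5/6, 1/6)
R = D + t·(E−D) with t = 1/6

t = 1/6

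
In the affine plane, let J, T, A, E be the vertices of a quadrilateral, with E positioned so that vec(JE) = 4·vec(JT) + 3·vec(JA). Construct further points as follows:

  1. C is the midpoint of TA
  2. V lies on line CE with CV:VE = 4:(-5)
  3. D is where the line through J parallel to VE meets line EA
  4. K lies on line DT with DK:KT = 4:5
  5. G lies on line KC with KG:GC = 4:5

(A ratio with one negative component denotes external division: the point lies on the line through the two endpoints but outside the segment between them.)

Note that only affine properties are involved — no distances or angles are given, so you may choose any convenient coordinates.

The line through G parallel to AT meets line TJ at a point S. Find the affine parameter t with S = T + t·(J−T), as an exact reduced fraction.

Choose coordinates J = (0, 0), T = (1, 0), A = (0, 1), E = (4, 3).
1. C is the midpoint of TA ⇒ C = (1/2, 1/2)
2. V lies on line CE with CV:VE = 4:(-5) ⇒ V = (-27/2, -19/2)
3. D is where the line through J parallel to VE meets line EA ⇒ D = (14/3, 10/3)
4. K lies on line DT with DK:KT = 4:5 ⇒ K = (82/27, 50/27)
5. G lies on line KC with KG:GC = 4:5 ⇒ G = (464/243, 304/243)
through G parallel to AT: direction (1, -1); meets TJ at S = (256/81, 0)
S = T + t·(J−T) with t = -175/81

t = -175/81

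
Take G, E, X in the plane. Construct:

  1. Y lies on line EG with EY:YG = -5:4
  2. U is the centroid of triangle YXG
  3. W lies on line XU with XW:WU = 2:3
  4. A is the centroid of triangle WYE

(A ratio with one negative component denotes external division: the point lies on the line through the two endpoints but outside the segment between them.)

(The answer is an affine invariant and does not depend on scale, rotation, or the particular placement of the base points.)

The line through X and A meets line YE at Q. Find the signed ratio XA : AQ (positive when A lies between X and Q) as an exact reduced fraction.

XA:AQ = 34/11

Assign G = (0, 0), E = (1, 0), X = (0, 1) — the answer is frame-independent, so this choice is without loss of generality.
1. Y lies on line EG with EY:YG = -5:4 ⇒ Y = (-4, 0)
2. U is the centroid of triangle YXG ⇒ U = (-4/3, 1/3)
3. W lies on line XU with XW:WU = 2:3 ⇒ W = (-8/15, 11/15)
4. A is the centroid of triangle WYE ⇒ A = (-53/45, 11/45)
line XA meets YE at Q = (-53/34, 0)
A = X + t·(Q−X) with t = 34/45, so XA:AQ = 34/45:11/45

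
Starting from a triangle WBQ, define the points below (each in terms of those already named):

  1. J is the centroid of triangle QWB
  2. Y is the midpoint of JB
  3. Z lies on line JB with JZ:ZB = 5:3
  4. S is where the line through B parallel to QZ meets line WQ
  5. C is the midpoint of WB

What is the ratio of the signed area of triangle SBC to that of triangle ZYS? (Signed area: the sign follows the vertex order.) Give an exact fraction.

[SBC]:[ZYS] = 21/2

Choose coordinates W = (0, 0), B = (1, 0), Q = (0, 1).
1. J is the centroid of triangle QWB ⇒ J = (1/3, 1/3)
2. Y is the midpoint of JB ⇒ Y = (2/3, 1/6)
3. Z lies on line JB with JZ:ZB = 5:3 ⇒ Z = (3/4, 1/8)
4. S is where the line through B parallel to QZ meets line WQ ⇒ S = (0, 7/6)
5. C is the midpoint of WB ⇒ C = (1/2, 0)
2·[SBC] = -7/12, 2·[ZYS] = -1/18
[SBC]:[ZYS] = -7/12:-1/18 = 21/2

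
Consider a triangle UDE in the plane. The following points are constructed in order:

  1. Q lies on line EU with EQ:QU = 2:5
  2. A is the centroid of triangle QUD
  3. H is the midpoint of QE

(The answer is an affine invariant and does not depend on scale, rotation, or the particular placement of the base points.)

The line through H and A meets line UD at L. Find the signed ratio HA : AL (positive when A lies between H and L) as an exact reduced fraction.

HA:AL = 13/5

Work in coordinates with U = (0, 0), D = (1, 0), E = (0, 1).
1. Q lies on line EU with EQ:QU = 2:5 ⇒ Q = (0, 5/7)
2. A is the centroid of triangle QUD ⇒ A = (1/3, 5/21)
3. H is the midpoint of QE ⇒ H = (0, 6/7)
line HA meets UD at L = (6/13, 0)
A = H + t·(L−H) with t = 13/18, so HA:AL = 13/18:5/18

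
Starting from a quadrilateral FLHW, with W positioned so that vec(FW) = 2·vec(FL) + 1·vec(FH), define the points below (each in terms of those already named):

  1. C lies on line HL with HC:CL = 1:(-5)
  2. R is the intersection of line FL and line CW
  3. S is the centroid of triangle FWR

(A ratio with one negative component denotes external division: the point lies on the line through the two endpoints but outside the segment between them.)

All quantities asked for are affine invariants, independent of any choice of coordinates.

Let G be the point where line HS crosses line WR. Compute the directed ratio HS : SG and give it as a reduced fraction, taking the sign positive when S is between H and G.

HS:SG = -5/11

Assign F = (0, 0), L = (1, 0), H = (0, 1), W = (2, 1) — the answer is frame-independent, so this choice is without loss of generality.
1. C lies on line HL with HC:CL = 1:(-5) ⇒ C = (-1/4, 5/4)
2. R is the intersection of line FL and line CW ⇒ R = (11, 0)
3. S is the centroid of triangle FWR ⇒ S = (13/3, 1/3)
line HS meets WR at G = (-26/5, 9/5)
S = H + t·(G−H) with t = -5/6, so HS:SG = -5/6:11/6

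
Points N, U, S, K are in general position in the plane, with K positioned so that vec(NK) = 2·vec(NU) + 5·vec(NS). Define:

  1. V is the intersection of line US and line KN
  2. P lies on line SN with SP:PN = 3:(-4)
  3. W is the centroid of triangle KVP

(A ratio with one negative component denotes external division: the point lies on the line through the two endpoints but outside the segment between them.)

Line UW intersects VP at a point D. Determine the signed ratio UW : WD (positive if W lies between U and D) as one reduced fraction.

UW:WD = -1/16

Choose coordinates N = (0, 0), U = (1, 0), S = (0, 1), K = (2, 5).
1. V is the intersection of line US and line KN ⇒ V = (2/7, 5/7)
2. P lies on line SN with SP:PN = 3:(-4) ⇒ P = (0, 4)
3. W is the centroid of triangle KVP ⇒ W = (16/21, 68/21)
line UW meets VP at D = (32/7, -340/7)
W = U + t·(D−U) with t = -1/15, so UW:WD = -1/15:16/15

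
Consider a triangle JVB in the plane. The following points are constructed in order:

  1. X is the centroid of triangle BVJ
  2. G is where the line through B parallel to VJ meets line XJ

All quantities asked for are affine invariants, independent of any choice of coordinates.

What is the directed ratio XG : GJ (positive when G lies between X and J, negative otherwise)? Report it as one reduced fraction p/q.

Choose coordinates J = (0, 0), V = (1, 0), B = (0, 1).
1. X is the centroid of triangle BVJ ⇒ X = (1/3, 1/3)
2. G is where the line through B parallel to VJ meets line XJ ⇒ G = (1, 1)
G = X + t·(J−X) with t = -2, so XG:GJ = t:(1−t) = -2:3

XG:GJ = -2/3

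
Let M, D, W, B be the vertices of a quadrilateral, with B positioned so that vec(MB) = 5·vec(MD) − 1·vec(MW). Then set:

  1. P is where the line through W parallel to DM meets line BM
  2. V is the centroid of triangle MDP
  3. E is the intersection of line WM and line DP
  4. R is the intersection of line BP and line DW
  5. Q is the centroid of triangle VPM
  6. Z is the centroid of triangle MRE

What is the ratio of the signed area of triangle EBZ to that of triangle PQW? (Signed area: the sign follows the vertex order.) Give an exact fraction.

Choose coordinates M = (0, 0), D = (1, 0), W = (0, 1), B = (5, -1).
1. P is where the line through W parallel to DM meets line BM ⇒ P = (-5, 1)
2. V is the centroid of triangle MDP ⇒ V = (-4/3, 1/3)
3. E is the intersection of line WM and line DP ⇒ E = (0, 1/6)
4. R is the intersection of line BP and line DW ⇒ R = (5/4, -1/4)
5. Q is the centroid of triangle VPM ⇒ Q = (-19/9, 4/9)
6. Z is the centroid of triangle MRE ⇒ Z = (5/12, -1/36)
2·[EBZ] = -35/72, 2·[PQW] = 25/9
[EBZ]:[PQW] = -35/72:25/9 = -7/40

[EBZ]:[PQW] = -7/40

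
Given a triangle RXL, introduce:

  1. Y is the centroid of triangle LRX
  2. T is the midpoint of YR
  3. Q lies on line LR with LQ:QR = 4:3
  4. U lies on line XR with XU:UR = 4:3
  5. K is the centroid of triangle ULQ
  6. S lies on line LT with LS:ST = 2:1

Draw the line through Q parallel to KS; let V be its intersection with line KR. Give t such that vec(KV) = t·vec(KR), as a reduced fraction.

Set R = (0, 0), X = (1, 0), L = (0, 1); any affine frame gives the same invariant.
1. Y is the centroid of triangle LRX ⇒ Y = (1/3, 1/3)
2. T is the midpoint of YR ⇒ T = (1/6, 1/6)
3. Q lies on line LR with LQ:QR = 4:3 ⇒ Q = (0, 3/7)
4. U lies on line XR with XU:UR = 4:3 ⇒ U = (3/7, 0)
5. K is the centroid of triangle ULQ ⇒ K = (1/7, 10/21)
6. S lies on line LT with LS:ST = 2:1 ⇒ S = (1/9, 4/9)
through Q parallel to KS: direction (-2/63, -2/63); meets KR at V = (9/49, 30/49)
V = K + t·(R−K) with t = -2/7

t = -2/7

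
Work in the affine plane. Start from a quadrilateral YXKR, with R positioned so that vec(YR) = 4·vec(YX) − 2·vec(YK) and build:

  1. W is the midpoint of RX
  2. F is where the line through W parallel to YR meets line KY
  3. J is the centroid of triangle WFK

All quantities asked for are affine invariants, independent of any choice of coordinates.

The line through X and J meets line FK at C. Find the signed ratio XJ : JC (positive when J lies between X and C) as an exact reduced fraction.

XJ:JC = 1/5

Choose coordinates Y = (0, 0), X = (1, 0), K = (0, 1), R = (4, -2).
1. W is the midpoint of RX ⇒ W = (5/2, -1)
2. F is where the line through W parallel to YR meets line KY ⇒ F = (0, 1/4)
3. J is the centroid of triangle WFK ⇒ J = (5/6, 1/12)
line XJ meets FK at C = (0, 1/2)
J = X + t·(C−X) with t = 1/6, so XJ:JC = 1/6:5/6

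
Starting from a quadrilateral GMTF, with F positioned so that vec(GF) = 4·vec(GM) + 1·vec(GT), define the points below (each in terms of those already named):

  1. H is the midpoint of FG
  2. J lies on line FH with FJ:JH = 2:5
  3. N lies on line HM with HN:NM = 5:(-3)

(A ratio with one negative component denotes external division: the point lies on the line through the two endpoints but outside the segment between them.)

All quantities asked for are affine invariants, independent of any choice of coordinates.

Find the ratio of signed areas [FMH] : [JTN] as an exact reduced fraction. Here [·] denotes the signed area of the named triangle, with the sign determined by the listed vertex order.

Assign G = (0, 0), M = (1, 0), T = (0, 1), F = (4, 1) — the answer is frame-independent, so this choice is without loss of generality.
1. H is the midpoint of FG ⇒ H = (2, 1/2)
2. J lies on line FH with FJ:JH = 2:5 ⇒ J = (24/7, 6/7)
3. N lies on line HM with HN:NM = 5:(-3) ⇒ N = (-1/2, -3/4)
2·[FMH] = -1/2, 2·[JTN] = 85/14
[FMH]:[JTN] = -1/2:85/14 = -7/85

[FMH]:[JTN] = -7/85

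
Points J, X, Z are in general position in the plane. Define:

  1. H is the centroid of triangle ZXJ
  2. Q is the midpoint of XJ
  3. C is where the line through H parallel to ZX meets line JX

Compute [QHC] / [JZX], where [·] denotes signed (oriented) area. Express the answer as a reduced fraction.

Set J = (0, 0), X = (1, 0), Z = (0, 1); any affine frame gives the same invariant.
1. H is the centroid of triangle ZXJ ⇒ H = (1/3, 1/3)
2. Q is the midpoint of XJ ⇒ Q = (1/2, 0)
3. C is where the line through H parallel to ZX meets line JX ⇒ C = (2/3, 0)
2·[QHC] = -1/18, 2·[JZX] = -1
[QHC]:[JZX] = -1/18:-1 = 1/18

[QHC]:[JZX] = 1/18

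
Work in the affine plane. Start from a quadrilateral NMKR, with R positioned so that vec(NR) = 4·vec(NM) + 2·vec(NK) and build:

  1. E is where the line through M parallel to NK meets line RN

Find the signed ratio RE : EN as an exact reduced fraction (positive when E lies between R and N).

Work in coordinates with N = (0, 0), M = (1, 0), K = (0, 1), R = (4, 2).
1. E is where the line through M parallel to NK meets line RN ⇒ E = (1, 1/2)
E = R + t·(N−R) with t = 3/4, so RE:EN = t:(1−t) = 3/4:1/4

RE:EN = 3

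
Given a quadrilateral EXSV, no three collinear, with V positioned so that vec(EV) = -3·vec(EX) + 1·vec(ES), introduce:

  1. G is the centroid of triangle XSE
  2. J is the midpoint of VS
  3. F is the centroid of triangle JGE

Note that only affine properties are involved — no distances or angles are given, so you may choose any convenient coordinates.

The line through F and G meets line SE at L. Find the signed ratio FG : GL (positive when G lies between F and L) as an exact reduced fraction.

Set E = (0, 0), X = (1, 0), S = (0, 1), V = (-3, 1); any affine frame gives the same invariant.
1. G is the centroid of triangle XSE ⇒ G = (1/3, 1/3)
2. J is the midpoint of VS ⇒ J = (-3/2, 1)
3. F is the centroid of triangle JGE ⇒ F = (-7/18, 4/9)
line FG meets SE at L = (0, 5/13)
G = F + t·(L−F) with t = 13/7, so FG:GL = 13/7:-6/7

FG:GL = -13/6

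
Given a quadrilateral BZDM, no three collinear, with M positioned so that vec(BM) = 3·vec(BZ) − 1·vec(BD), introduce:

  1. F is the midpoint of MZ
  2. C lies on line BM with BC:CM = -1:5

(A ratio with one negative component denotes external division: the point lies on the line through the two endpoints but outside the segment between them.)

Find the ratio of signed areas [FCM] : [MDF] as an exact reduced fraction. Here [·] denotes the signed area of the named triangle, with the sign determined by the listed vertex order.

[FCM]:[MDF] = 5/4

Choose coordinates B = (0, 0), Z = (1, 0), D = (0, 1), M = (3, -1).
1. F is the midpoint of MZ ⇒ F = (2, -1/2)
2. C lies on line BM with BC:CM = -1:5 ⇒ C = (-3/4, 1/4)
2·[FCM] = 5/8, 2·[MDF] = 1/2
[FCM]:[MDF] = 5/8:1/2 = 5/4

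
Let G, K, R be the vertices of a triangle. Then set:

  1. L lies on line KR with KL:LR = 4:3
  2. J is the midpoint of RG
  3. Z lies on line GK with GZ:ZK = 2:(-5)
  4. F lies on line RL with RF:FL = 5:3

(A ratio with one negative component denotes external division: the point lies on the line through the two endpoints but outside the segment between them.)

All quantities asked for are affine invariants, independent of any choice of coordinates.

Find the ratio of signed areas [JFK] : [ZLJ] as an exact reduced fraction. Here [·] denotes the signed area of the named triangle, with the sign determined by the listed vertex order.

[JFK]:[ZLJ] = -123/56

Set G = (0, 0), K = (1, 0), R = (0, 1); any affine frame gives the same invariant.
1. L lies on line KR with KL:LR = 4:3 ⇒ L = (3/7, 4/7)
2. J is the midpoint of RG ⇒ J = (0, 1/2)
3. Z lies on line GK with GZ:ZK = 2:(-5) ⇒ Z = (-2/3, 0)
4. F lies on line RL with RF:FL = 5:3 ⇒ F = (15/56, 41/56)
2·[JFK] = -41/112, 2·[ZLJ] = 1/6
[JFK]:[ZLJ] = -41/112:1/6 = -123/56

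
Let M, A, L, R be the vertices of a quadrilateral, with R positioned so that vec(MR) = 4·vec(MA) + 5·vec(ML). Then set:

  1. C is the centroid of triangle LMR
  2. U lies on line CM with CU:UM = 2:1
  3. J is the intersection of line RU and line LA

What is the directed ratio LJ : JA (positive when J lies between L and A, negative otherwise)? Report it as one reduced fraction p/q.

Assign M = (0, 0), A = (1, 0), L = (0, 1), R = (4, 5) — the answer is frame-independent, so this choice is without loss of generality.
1. C is the centroid of triangle LMR ⇒ C = (4/3, 2)
2. U lies on line CM with CU:UM = 2:1 ⇒ U = (4/9, 2/3)
3. J is the intersection of line RU and line LA ⇒ J = (28/71, 43/71)
J = L + t·(A−L) with t = 28/71, so LJ:JA = t:(1−t) = 28/71:43/71

LJ:JA = 28/43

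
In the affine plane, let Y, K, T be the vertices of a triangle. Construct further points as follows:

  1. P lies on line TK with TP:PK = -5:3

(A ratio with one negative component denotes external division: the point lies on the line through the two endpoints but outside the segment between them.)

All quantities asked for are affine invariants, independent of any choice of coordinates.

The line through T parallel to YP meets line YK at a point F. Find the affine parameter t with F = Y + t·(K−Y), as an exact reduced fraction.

t = 5/3

Assign Y = (0, 0), K = (1, 0), T = (0, 1) — the answer is frame-independent, so this choice is without loss of generality.
1. P lies on line TK with TP:PK = -5:3 ⇒ P = (5/2, -3/2)
through T parallel to YP: direction (5/2, -3/2); meets YK at F = (5/3, 0)
F = Y + t·(K−Y) with t = 5/3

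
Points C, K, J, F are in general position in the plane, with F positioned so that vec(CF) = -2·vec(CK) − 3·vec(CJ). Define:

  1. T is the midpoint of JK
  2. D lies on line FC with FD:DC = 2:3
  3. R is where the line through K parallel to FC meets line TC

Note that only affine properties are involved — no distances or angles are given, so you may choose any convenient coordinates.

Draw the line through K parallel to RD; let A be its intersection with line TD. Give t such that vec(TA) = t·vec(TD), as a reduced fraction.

Assign C = (0, 0), K = (1, 0), J = (0, 1), F = (-2, -3) — the answer is frame-independent, so this choice is without loss of generality.
1. T is the midpoint of JK ⇒ T = (1/2, 1/2)
2. D lies on line FC with FD:DC = 2:3 ⇒ D = (-6/5, -9/5)
3. R is where the line through K parallel to FC meets line TC ⇒ R = (3, 3)
through K parallel to RD: direction (-21/5, -24/5); meets TD at A = (-23/5, -32/5)
A = T + t·(D−T) with t = 3

t = 3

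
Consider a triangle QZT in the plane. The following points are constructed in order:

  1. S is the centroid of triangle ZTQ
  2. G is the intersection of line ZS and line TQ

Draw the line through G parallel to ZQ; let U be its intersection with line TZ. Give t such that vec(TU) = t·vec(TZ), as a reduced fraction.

Choose coordinates Q = (0, 0), Z = (1, 0), T = (0, 1).
1. S is the centroid of triangle ZTQ ⇒ S = (1/3, 1/3)
2. G is the intersection of line ZS and line TQ ⇒ G = (0, 1/2)
through G parallel to ZQ: direction (-1, 0); meets TZ at U = (1/2, 1/2)
U = T + t·(Z−T) with t = 1/2

t = 1/2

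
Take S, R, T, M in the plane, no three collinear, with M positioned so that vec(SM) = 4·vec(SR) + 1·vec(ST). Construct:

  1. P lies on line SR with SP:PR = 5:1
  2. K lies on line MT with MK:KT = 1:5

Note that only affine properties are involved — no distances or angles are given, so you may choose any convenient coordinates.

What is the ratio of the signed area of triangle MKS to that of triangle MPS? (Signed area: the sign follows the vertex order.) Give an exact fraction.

[MKS]:[MPS] = -4/5

Assign S = (0, 0), R = (1, 0), T = (0, 1), M = (4, 1) — the answer is frame-independent, so this choice is without loss of generality.
1. P lies on line SR with SP:PR = 5:1 ⇒ P = (5/6, 0)
2. K lies on line MT with MK:KT = 1:5 ⇒ K = (10/3, 1)
2·[MKS] = 2/3, 2·[MPS] = -5/6
[MKS]:[MPS] = 2/3:-5/6 = -4/5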